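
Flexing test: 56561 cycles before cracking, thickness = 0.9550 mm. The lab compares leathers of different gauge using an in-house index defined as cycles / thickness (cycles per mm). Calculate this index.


Formula: Index = cycles / thickness
Substituting: Index = 56561 / 0.9550
Result: 59226.1780 cycles/mm


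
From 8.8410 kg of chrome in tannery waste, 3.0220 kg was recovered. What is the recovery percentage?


Formula: Recovery = recovered / input * 100
Substituting: Recovery = 3.0220 / 8.8410 * 100
Result: 34.1817 %


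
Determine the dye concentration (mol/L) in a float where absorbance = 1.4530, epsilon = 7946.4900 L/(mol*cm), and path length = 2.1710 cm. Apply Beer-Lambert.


Formula: c = A / (epsilon * l)
Substituting: c = 1.4530 / (7946.4900 * 2.1710)
Result: 8.4223e-05 mol/L


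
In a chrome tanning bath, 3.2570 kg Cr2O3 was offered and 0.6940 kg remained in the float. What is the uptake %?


Formula: Uptake = (offered - residual) / offered * 100
Substituting: Uptake = (3.2570 - 0.6940) / 3.2570 * 100
Result: 78.6920 %


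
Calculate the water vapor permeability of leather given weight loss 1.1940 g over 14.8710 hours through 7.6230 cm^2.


Formula: WVP = loss / (area * time)
Substituting: WVP = 1.1940 / (7.6230 * 14.8710)
Result: 0.0105327 g/(cm^2*hr)


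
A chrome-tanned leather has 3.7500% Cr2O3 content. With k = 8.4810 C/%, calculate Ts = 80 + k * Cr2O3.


Formula: Ts = 80 + k * Cr2O3
Substituting: Ts = 80 + 8.4810 * 3.7500
Result: 111.8038 C


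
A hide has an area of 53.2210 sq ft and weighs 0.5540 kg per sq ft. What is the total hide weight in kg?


Formula: Weight = area * weight_per_sqft
Substituting: Weight = 53.2210 * 0.5540
Result: 29.4844 kg


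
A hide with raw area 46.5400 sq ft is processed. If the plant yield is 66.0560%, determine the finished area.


Formula: finished = raw * yield / 100
Substituting: finished = 46.5400 * 66.0560 / 100
Result: 30.7425 sq ft


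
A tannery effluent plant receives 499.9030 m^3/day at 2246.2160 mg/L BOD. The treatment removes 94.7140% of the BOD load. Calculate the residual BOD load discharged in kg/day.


Load_in = volume * conc / 1000 = 499.9030 * 2246.2160 / 1000 = 1122.8901 kg/day
Removed = Load_in * eff / 100 = 1122.8901 * 94.7140 / 100 = 1063.5341 kg/day
Load_out = Load_in - Removed = 1122.8901 - 1063.5341 = 59.3560 kg/day


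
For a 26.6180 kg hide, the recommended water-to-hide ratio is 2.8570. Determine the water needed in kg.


Formula: Water = hide_weight * ratio
Substituting: Water = 26.6180 * 2.8570
Result: 76.0476 kg


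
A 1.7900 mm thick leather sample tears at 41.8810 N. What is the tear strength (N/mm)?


Formula: Tear strength = force / thickness
Substituting: Tear strength = 41.8810 / 1.7900
Result: 23.3972 N/mm


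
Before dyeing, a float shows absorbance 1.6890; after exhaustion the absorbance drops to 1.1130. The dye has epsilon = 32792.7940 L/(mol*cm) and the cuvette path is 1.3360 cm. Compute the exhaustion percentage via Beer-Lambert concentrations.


c_initial = A_i / (epsilon * l) = 1.6890 / (32792.7940 * 1.3360) = 3.8552e-05 mol/L
c_final = A_f / (epsilon * l) = 1.1130 / (32792.7940 * 1.3360) = 2.5404e-05 mol/L
Exhaustion = (c_initial - c_final) / c_initial * 100 = (3.8552e-05 - 2.5404e-05) / 3.8552e-05 * 100 = 34.1030 %


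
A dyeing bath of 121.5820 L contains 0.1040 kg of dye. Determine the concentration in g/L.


Formula: Conc = dye_mass(kg) / volume(L) * 1000
Substituting: Conc = 0.1040 / 121.5820 * 1000
Result: 0.8554 g/L


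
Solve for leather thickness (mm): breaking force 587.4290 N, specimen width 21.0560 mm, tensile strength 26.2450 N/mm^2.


Formula: t = F / (TS * w)
Substituting: t = 587.4290 / (26.2450 * 21.0560)
Result: 1.0630 mm


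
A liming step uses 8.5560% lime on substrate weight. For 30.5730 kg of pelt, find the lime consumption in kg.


Formula: Lime = substrate * pct / 100
Substituting: Lime = 30.5730 * 8.5560 / 100
Result: 2.6158 kg


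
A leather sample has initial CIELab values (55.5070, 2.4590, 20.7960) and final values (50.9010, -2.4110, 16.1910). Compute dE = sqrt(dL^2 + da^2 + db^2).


dL = -4.6060, da = -4.8700, db = -4.6050
dE = sqrt((-4.6060)^2 + (-4.8700)^2 + (-4.6050)^2) = 8.1325


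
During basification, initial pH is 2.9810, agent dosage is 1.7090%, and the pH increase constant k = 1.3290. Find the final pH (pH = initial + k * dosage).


Formula: pH_final = pH_initial + k * base_pct
Substituting: pH_final = 2.9810 + 1.3290 * 1.7090
Result: 5.2523


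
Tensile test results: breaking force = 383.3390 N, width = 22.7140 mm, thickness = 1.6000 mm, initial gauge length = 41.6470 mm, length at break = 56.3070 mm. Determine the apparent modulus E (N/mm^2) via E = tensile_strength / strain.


TS = F / (w * t) = 383.3390 / (22.7140 * 1.6000) = 10.5480 N/mm^2
strain = (Lf - L0) / L0 = (56.3070 - 41.6470) / 41.6470 = 0.3520
E = TS / strain = 10.5480 / 0.3520 = 29.9653 N/mm^2


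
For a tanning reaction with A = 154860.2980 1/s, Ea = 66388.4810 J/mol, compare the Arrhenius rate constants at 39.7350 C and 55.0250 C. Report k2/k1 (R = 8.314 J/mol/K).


T1 = 39.7350 + 273.15 = 312.8850 K; T2 = 55.0250 + 273.15 = 328.1750 K
k1 = A * exp(-Ea/(R*T1)) = 154860.2980 * exp(-66388.4810/(8.314*312.8850)) = 1.2773e-06 1/s
k2 = A * exp(-Ea/(R*T2)) = 154860.2980 * exp(-66388.4810/(8.314*328.1750)) = 4.1947e-06 1/s
k2/k1 = 4.1947e-06 / 1.2773e-06 = 3.2840


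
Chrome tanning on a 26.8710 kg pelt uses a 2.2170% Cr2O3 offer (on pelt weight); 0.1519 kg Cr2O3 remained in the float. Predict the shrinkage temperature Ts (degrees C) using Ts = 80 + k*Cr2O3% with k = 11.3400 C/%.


Offered = pelt * offer_pct / 100 = 26.8710 * 2.2170 / 100 = 0.5957 kg
Uptake = offered - residual = 0.5957 - 0.1519 = 0.4438 kg
Cr2O3% on pelt = uptake / pelt * 100 = 0.4438 / 26.8710 * 100 = 1.6517 %
Ts = 80 + k * Cr2O3% = 80 + 11.3400 * 1.6517 = 98.7304 C


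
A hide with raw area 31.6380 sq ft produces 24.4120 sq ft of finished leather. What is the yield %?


Formula: Yield = finished / raw * 100
Substituting: Yield = 24.4120 / 31.6380 * 100
Result: 77.1604 %


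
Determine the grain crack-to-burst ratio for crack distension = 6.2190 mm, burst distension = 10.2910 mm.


Formula: Ratio = crack / burst
Substituting: Ratio = 6.2190 / 10.2910
Result: 0.6043


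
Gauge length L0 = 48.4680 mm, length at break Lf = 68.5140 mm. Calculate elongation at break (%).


Formula: Elongation = (Lf - L0) / L0 * 100
Substituting: Elongation = (68.5140 - 48.4680) / 48.4680 * 100
Result: 41.3592 %


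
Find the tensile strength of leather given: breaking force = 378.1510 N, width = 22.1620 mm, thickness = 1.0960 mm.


Formula: TS = force / (width * thickness)
Substituting: TS = 378.1510 / (22.1620 * 1.0960)
Result: 15.5685 N/mm^2


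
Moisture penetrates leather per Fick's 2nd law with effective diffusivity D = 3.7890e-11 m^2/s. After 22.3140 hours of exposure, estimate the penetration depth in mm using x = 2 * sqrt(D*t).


t = 22.3140 hr * 3600 = 80330.4000 s
D * t = 3.7890e-11 * 80330.4000 = 3.0437e-06
x = 2 * sqrt(D*t) = 2 * sqrt(3.0437e-06) = 0.00348925 m = 3.4893 mm


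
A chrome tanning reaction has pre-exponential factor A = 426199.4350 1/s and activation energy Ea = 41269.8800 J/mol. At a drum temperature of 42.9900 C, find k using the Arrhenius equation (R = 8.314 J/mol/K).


T_K = T_C + 273.15 = 42.9900 + 273.15 = 316.1400 K
exponent = -Ea / (R * T_K) = -41269.8800 / (8.314 * 316.1400) = -15.7016
k = A * exp(exponent) = 426199.4350 * exp(-15.7016) = 0.0646394 1/s


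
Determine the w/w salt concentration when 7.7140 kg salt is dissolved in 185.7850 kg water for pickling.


Formula: Conc = salt / (water + salt) * 100
Substituting: Conc = 7.7140 / (185.7850 + 7.7140) * 100
Result: 3.9866 %


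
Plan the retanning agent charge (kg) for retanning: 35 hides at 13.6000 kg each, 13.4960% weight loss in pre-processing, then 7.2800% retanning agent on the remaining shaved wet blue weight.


Total_raw = N * avg_wt = 35 * 13.6000 = 476.0000 kg
Substrate = Total_raw * (1 - loss/100) = 476.0000 * (1 - 13.4960/100) = 411.7590 kg
Retan = Substrate * pct / 100 = 411.7590 * 7.2800 / 100 = 29.9761 kg


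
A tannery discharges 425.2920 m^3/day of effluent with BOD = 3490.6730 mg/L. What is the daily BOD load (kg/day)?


Formula: BOD_load = volume * conc / 1000
Substituting: BOD_load = 425.2920 * 3490.6730 / 1000
Result: 1484.5553 kg/day


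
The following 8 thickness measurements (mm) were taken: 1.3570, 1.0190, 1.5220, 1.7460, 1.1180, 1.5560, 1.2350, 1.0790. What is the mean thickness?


Formula: Average = sum / n
Substituting: Average = 10.6320 / 8
Result: 1.3290 mm


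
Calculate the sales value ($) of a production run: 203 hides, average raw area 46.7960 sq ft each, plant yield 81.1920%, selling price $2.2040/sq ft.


Raw_total = N * avg_area = 203 * 46.7960 = 9499.5880 sq ft
Finished = Raw_total * yield / 100 = 9499.5880 * 81.1920 / 100 = 7712.9055 sq ft
Value = Finished * price = 7712.9055 * 2.2040 = 16999.2437 $


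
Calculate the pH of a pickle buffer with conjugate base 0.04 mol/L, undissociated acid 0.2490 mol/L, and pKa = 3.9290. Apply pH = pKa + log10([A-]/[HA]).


ratio = [A-] / [HA] = 0.04 / 0.2490 = 0.1606
log10(ratio) = -0.7941
pH = pKa + log10(ratio) = 3.9290 - 0.7941 = 3.1349


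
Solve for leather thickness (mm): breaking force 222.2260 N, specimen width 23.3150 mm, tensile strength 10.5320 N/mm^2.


Formula: t = F / (TS * w)
Substituting: t = 222.2260 / (10.5320 * 23.3150)
Result: 0.9050 mm


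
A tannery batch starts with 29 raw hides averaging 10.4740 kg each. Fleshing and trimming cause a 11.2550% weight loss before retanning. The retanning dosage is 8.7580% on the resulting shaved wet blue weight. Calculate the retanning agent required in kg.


Total_raw = N * avg_wt = 29 * 10.4740 = 303.7460 kg
Substrate = Total_raw * (1 - loss/100) = 303.7460 * (1 - 11.2550/100) = 269.5594 kg
Retan = Substrate * pct / 100 = 269.5594 * 8.7580 / 100 = 23.6080 kg


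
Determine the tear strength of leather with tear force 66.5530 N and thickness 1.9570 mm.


Formula: Tear strength = force / thickness
Substituting: Tear strength = 66.5530 / 1.9570
Result: 34.0077 N/mm


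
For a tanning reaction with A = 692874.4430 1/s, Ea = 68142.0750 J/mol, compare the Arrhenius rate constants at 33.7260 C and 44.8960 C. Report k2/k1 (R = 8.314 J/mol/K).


T1 = 33.7260 + 273.15 = 306.8760 K; T2 = 44.8960 + 273.15 = 318.0460 K
k1 = A * exp(-Ea/(R*T1)) = 692874.4430 * exp(-68142.0750/(8.314*306.8760)) = 1.7438e-06 1/s
k2 = A * exp(-Ea/(R*T2)) = 692874.4430 * exp(-68142.0750/(8.314*318.0460)) = 4.4551e-06 1/s
k2/k1 = 4.4551e-06 / 1.7438e-06 = 2.5549


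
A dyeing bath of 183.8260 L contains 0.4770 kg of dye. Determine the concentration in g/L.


Formula: Conc = dye_mass(kg) / volume(L) * 1000
Substituting: Conc = 0.4770 / 183.8260 * 1000
Result: 2.5948 g/L


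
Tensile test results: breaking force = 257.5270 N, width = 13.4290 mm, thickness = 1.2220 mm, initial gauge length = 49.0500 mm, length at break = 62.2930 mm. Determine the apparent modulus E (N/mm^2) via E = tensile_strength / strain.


TS = F / (w * t) = 257.5270 / (13.4290 * 1.2220) = 15.6931 N/mm^2
strain = (Lf - L0) / L0 = (62.2930 - 49.0500) / 49.0500 = 0.2700
E = TS / strain = 15.6931 / 0.2700 = 58.1247 N/mm^2


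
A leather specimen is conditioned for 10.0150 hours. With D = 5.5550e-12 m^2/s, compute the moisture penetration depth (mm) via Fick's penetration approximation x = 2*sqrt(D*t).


t = 10.0150 hr * 3600 = 36054.0000 s
D * t = 5.5550e-12 * 36054.0000 = 2.0028e-07
x = 2 * sqrt(D*t) = 2 * sqrt(2.0028e-07) = 8.9505e-04 m = 0.8951 mm


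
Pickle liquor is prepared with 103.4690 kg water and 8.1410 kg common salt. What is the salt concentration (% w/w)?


Formula: Conc = salt / (water + salt) * 100
Substituting: Conc = 8.1410 / (103.4690 + 8.1410) * 100
Result: 7.2941 %


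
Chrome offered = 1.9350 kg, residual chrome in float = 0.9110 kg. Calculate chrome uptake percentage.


Formula: Uptake = (offered - residual) / offered * 100
Substituting: Uptake = (1.9350 - 0.9110) / 1.9350 * 100
Result: 52.9199 %


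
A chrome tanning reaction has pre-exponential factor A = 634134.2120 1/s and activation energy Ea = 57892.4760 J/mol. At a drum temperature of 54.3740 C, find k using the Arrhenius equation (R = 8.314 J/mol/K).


T_K = T_C + 273.15 = 54.3740 + 273.15 = 327.5240 K
exponent = -Ea / (R * T_K) = -57892.4760 / (8.314 * 327.5240) = -21.2603
k = A * exp(exponent) = 634134.2120 * exp(-21.2603) = 3.7065e-04 1/s


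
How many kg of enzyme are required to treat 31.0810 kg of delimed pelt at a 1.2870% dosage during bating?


Formula: Enzyme = substrate * pct / 100
Substituting: Enzyme = 31.0810 * 1.2870 / 100
Result: 0.4000 kg


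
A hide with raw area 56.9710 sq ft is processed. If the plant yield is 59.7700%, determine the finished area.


Formula: finished = raw * yield / 100
Substituting: finished = 56.9710 * 59.7700 / 100
Result: 34.0516 sq ft


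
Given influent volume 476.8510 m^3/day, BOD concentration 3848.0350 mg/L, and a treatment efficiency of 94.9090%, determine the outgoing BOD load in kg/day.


Load_in = volume * conc / 1000 = 476.8510 * 3848.0350 / 1000 = 1834.9393 kg/day
Removed = Load_in * eff / 100 = 1834.9393 * 94.9090 / 100 = 1741.5226 kg/day
Load_out = Load_in - Removed = 1834.9393 - 1741.5226 = 93.4168 kg/day


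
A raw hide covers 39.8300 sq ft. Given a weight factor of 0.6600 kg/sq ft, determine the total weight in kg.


Formula: Weight = area * weight_per_sqft
Substituting: Weight = 39.8300 * 0.6600
Result: 26.2878 kg


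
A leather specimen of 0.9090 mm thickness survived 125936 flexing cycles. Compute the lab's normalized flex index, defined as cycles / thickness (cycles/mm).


Formula: Index = cycles / thickness
Substituting: Index = 125936 / 0.9090
Result: 138543.4543 cycles/mm


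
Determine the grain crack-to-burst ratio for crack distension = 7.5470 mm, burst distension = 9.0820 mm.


Formula: Ratio = crack / burst
Substituting: Ratio = 7.5470 / 9.0820
Result: 0.8310


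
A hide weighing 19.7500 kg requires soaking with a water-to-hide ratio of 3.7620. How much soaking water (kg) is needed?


Formula: Water = hide_weight * ratio
Substituting: Water = 19.7500 * 3.7620
Result: 74.2995 kg


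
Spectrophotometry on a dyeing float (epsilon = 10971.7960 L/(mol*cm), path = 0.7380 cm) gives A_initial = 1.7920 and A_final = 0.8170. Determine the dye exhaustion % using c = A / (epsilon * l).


c_initial = A_i / (epsilon * l) = 1.7920 / (10971.7960 * 0.7380) = 2.2131e-04 mol/L
c_final = A_f / (epsilon * l) = 0.8170 / (10971.7960 * 0.7380) = 1.0090e-04 mol/L
Exhaustion = (c_initial - c_final) / c_initial * 100 = (2.2131e-04 - 1.0090e-04) / 2.2131e-04 * 100 = 54.4085 %


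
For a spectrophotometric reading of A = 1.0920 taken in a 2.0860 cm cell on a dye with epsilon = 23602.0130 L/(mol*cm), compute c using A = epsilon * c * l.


Formula: c = A / (epsilon * l)
Substituting: c = 1.0920 / (23602.0130 * 2.0860)
Result: 2.2180e-05 mol/L


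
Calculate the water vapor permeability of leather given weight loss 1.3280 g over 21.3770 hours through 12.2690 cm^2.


Formula: WVP = loss / (area * time)
Substituting: WVP = 1.3280 / (12.2690 * 21.3770)
Result: 0.0050634 g/(cm^2*hr)


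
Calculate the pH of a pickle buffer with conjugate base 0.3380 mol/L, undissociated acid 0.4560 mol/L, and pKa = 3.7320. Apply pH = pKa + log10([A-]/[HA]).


ratio = [A-] / [HA] = 0.3380 / 0.4560 = 0.7412
log10(ratio) = -0.1300
pH = pKa + log10(ratio) = 3.7320 - 0.1300 = 3.6020


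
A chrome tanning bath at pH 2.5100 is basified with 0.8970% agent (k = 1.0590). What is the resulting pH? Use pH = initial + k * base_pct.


Formula: pH_final = pH_initial + k * base_pct
Substituting: pH_final = 2.5100 + 1.0590 * 0.8970
Result: 3.4599


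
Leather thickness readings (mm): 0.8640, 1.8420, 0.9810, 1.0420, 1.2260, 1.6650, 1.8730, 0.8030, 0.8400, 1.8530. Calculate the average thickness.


Formula: Average = sum / n
Substituting: Average = 12.9890 / 10
Result: 1.2989 mm


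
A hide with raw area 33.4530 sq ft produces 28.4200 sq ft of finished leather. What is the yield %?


Formula: Yield = finished / raw * 100
Substituting: Yield = 28.4200 / 33.4530 * 100
Result: 84.9550 %


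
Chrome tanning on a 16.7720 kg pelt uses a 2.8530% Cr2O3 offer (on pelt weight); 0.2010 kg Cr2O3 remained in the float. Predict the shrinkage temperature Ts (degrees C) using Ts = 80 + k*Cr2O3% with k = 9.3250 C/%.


Offered = pelt * offer_pct / 100 = 16.7720 * 2.8530 / 100 = 0.4785 kg
Uptake = offered - residual = 0.4785 - 0.2010 = 0.2775 kg
Cr2O3% on pelt = uptake / pelt * 100 = 0.2775 / 16.7720 * 100 = 1.6546 %
Ts = 80 + k * Cr2O3% = 80 + 9.3250 * 1.6546 = 95.4289 C


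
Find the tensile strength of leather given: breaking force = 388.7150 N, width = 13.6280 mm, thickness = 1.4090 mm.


Formula: TS = force / (width * thickness)
Substituting: TS = 388.7150 / (13.6280 * 1.4090)
Result: 20.2436 N/mm^2


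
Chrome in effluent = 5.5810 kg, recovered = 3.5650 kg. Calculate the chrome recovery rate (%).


Formula: Recovery = recovered / input * 100
Substituting: Recovery = 3.5650 / 5.5810 * 100
Result: 63.8774 %


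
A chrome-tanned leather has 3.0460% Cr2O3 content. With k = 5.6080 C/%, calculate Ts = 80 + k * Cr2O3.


Formula: Ts = 80 + k * Cr2O3
Substituting: Ts = 80 + 5.6080 * 3.0460
Result: 97.0820 C


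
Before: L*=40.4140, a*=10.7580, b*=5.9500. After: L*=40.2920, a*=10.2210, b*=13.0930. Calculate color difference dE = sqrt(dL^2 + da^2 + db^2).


dL = -0.1220, da = -0.5370, db = 7.1430
dE = sqrt((-0.1220)^2 + (-0.5370)^2 + 7.1430^2) = 7.1642


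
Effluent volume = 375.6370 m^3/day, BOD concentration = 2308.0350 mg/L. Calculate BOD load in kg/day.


Formula: BOD_load = volume * conc / 1000
Substituting: BOD_load = 375.6370 * 2308.0350 / 1000
Result: 866.9833 kg/day


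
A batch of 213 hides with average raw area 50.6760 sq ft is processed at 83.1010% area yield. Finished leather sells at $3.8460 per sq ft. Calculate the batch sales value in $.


Raw_total = N * avg_area = 213 * 50.6760 = 10793.9880 sq ft
Finished = Raw_total * yield / 100 = 10793.9880 * 83.1010 / 100 = 8969.9120 sq ft
Value = Finished * price = 8969.9120 * 3.8460 = 34498.2814 $


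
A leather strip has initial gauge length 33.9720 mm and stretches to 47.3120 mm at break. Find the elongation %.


Formula: Elongation = (Lf - L0) / L0 * 100
Substituting: Elongation = (47.3120 - 33.9720) / 33.9720 * 100
Result: 39.2676 %


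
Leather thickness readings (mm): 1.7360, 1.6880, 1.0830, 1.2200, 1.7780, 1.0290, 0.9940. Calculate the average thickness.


Formula: Average = sum / n
Substituting: Average = 9.5280 / 7
Result: 1.3611 mm


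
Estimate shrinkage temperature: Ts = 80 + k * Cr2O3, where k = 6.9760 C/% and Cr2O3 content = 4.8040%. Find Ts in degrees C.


Formula: Ts = 80 + k * Cr2O3
Substituting: Ts = 80 + 6.9760 * 4.8040
Result: 113.5127 C


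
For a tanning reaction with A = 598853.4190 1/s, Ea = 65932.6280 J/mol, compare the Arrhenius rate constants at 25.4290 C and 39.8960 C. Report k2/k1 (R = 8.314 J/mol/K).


T1 = 25.4290 + 273.15 = 298.5790 K; T2 = 39.8960 + 273.15 = 313.0460 K
k1 = A * exp(-Ea/(R*T1)) = 598853.4190 * exp(-65932.6280/(8.314*298.5790)) = 1.7473e-06 1/s
k2 = A * exp(-Ea/(R*T2)) = 598853.4190 * exp(-65932.6280/(8.314*313.0460)) = 5.9628e-06 1/s
k2/k1 = 5.9628e-06 / 1.7473e-06 = 3.4125


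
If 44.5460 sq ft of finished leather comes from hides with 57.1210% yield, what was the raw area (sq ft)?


Formula: raw = finished * 100 / yield
Substituting: raw = 44.5460 * 100 / 57.1210
Result: 77.9853 sq ft


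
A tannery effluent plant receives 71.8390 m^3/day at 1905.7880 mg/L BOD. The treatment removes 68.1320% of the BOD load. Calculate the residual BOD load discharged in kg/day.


Load_in = volume * conc / 1000 = 71.8390 * 1905.7880 / 1000 = 136.9099 kg/day
Removed = Load_in * eff / 100 = 136.9099 * 68.1320 / 100 = 93.2795 kg/day
Load_out = Load_in - Removed = 136.9099 - 93.2795 = 43.6304 kg/day


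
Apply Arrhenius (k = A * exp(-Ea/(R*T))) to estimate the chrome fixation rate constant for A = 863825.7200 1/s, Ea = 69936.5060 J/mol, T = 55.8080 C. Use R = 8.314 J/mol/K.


T_K = T_C + 273.15 = 55.8080 + 273.15 = 328.9580 K
exponent = -Ea / (R * T_K) = -69936.5060 / (8.314 * 328.9580) = -25.5713
k = A * exp(exponent) = 863825.7200 * exp(-25.5713) = 6.7754e-06 1/s


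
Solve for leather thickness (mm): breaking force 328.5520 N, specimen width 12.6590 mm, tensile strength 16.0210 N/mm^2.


Formula: t = F / (TS * w)
Substituting: t = 328.5520 / (16.0210 * 12.6590)
Result: 1.6200 mm


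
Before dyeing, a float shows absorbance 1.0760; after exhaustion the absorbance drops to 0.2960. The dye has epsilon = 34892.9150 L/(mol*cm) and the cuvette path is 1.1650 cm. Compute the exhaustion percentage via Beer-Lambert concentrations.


c_initial = A_i / (epsilon * l) = 1.0760 / (34892.9150 * 1.1650) = 2.6470e-05 mol/L
c_final = A_f / (epsilon * l) = 0.2960 / (34892.9150 * 1.1650) = 7.2816e-06 mol/L
Exhaustion = (c_initial - c_final) / c_initial * 100 = (2.6470e-05 - 7.2816e-06) / 2.6470e-05 * 100 = 72.4907 %


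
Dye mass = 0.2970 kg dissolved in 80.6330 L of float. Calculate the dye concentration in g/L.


Formula: Conc = dye_mass(kg) / volume(L) * 1000
Substituting: Conc = 0.2970 / 80.6330 * 1000
Result: 3.6834 g/L


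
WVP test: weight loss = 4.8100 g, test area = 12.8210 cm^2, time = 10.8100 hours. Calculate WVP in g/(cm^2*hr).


Formula: WVP = loss / (area * time)
Substituting: WVP = 4.8100 / (12.8210 * 10.8100)
Result: 0.0347054 g/(cm^2*hr)


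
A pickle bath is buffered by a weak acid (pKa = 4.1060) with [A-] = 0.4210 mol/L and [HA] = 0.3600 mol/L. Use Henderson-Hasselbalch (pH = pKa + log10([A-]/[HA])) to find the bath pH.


ratio = [A-] / [HA] = 0.4210 / 0.3600 = 1.1694
log10(ratio) = 0.0679796
pH = pKa + log10(ratio) = 4.1060 + 0.0679796 = 4.1740


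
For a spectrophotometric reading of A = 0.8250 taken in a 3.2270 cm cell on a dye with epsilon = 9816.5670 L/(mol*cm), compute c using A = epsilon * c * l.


Formula: c = A / (epsilon * l)
Substituting: c = 0.8250 / (9816.5670 * 3.2270)
Result: 2.6043e-05 mol/L


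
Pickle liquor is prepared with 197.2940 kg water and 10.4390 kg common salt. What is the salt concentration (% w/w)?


Formula: Conc = salt / (water + salt) * 100
Substituting: Conc = 10.4390 / (197.2940 + 10.4390) * 100
Result: 5.0252 %


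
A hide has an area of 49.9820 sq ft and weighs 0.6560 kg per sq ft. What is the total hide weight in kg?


Formula: Weight = area * weight_per_sqft
Substituting: Weight = 49.9820 * 0.6560
Result: 32.7882 kg


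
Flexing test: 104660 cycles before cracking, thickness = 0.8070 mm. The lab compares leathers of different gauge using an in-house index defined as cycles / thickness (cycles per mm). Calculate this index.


Formula: Index = cycles / thickness
Substituting: Index = 104660 / 0.8070
Result: 129690.2107 cycles/mm


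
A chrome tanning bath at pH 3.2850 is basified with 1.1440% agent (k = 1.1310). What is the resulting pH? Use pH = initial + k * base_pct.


Formula: pH_final = pH_initial + k * base_pct
Substituting: pH_final = 3.2850 + 1.1310 * 1.1440
Result: 4.5789


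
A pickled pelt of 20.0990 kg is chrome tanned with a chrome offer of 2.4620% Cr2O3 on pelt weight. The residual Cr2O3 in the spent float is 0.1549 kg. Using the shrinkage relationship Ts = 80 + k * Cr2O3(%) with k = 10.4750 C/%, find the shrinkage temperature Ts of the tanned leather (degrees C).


Offered = pelt * offer_pct / 100 = 20.0990 * 2.4620 / 100 = 0.4948 kg
Uptake = offered - residual = 0.4948 - 0.1549 = 0.3399 kg
Cr2O3% on pelt = uptake / pelt * 100 = 0.3399 / 20.0990 * 100 = 1.6913 %
Ts = 80 + k * Cr2O3% = 80 + 10.4750 * 1.6913 = 97.7165 C


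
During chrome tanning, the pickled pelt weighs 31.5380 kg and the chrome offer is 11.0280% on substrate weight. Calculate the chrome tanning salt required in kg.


Formula: Chrome = substrate * pct / 100
Substituting: Chrome = 31.5380 * 11.0280 / 100
Result: 3.4780 kg


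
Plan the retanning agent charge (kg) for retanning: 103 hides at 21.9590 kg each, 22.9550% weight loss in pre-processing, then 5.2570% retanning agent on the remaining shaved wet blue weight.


Total_raw = N * avg_wt = 103 * 21.9590 = 2261.7770 kg
Substrate = Total_raw * (1 - loss/100) = 2261.7770 * (1 - 22.9550/100) = 1742.5861 kg
Retan = Substrate * pct / 100 = 1742.5861 * 5.2570 / 100 = 91.6078 kg


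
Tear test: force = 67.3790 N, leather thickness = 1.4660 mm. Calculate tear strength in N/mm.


Formula: Tear strength = force / thickness
Substituting: Tear strength = 67.3790 / 1.4660
Result: 45.9611 N/mm


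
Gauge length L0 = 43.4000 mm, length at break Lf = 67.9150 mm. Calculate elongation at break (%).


Formula: Elongation = (Lf - L0) / L0 * 100
Substituting: Elongation = (67.9150 - 43.4000) / 43.4000 * 100
Result: 56.4862 %


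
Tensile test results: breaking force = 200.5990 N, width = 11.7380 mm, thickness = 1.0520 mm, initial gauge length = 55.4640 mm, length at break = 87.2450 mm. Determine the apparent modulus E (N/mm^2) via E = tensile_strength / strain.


TS = F / (w * t) = 200.5990 / (11.7380 * 1.0520) = 16.2450 N/mm^2
strain = (Lf - L0) / L0 = (87.2450 - 55.4640) / 55.4640 = 0.5730
E = TS / strain = 16.2450 / 0.5730 = 28.3506 N/mm^2


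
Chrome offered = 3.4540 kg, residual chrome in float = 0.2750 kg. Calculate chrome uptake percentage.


Formula: Uptake = (offered - residual) / offered * 100
Substituting: Uptake = (3.4540 - 0.2750) / 3.4540 * 100
Result: 92.0382 %


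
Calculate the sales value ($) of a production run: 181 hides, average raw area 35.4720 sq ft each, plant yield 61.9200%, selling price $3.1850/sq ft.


Raw_total = N * avg_area = 181 * 35.4720 = 6420.4320 sq ft
Finished = Raw_total * yield / 100 = 6420.4320 * 61.9200 / 100 = 3975.5315 sq ft
Value = Finished * price = 3975.5315 * 3.1850 = 12662.0678 $


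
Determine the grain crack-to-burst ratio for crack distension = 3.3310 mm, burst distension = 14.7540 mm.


Formula: Ratio = crack / burst
Substituting: Ratio = 3.3310 / 14.7540
Result: 0.2258


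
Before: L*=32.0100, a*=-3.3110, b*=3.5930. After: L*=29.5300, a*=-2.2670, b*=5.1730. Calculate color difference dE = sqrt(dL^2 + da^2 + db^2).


dL = -2.4800, da = 1.0440, db = 1.5800
dE = sqrt((-2.4800)^2 + 1.0440^2 + 1.5800^2) = 3.1204


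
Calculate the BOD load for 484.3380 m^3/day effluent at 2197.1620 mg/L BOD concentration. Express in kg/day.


Formula: BOD_load = volume * conc / 1000
Substituting: BOD_load = 484.3380 * 2197.1620 / 1000
Result: 1064.1690 kg/day


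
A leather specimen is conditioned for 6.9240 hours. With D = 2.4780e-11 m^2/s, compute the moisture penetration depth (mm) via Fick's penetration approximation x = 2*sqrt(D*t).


t = 6.9240 hr * 3600 = 24926.4000 s
D * t = 2.4780e-11 * 24926.4000 = 6.1768e-07
x = 2 * sqrt(D*t) = 2 * sqrt(6.1768e-07) = 0.00157185 m = 1.5718 mm


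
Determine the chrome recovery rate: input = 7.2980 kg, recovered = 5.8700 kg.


Formula: Recovery = recovered / input * 100
Substituting: Recovery = 5.8700 / 7.2980 * 100
Result: 80.4330 %


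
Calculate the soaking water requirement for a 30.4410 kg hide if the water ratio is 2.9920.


Formula: Water = hide_weight * ratio
Substituting: Water = 30.4410 * 2.9920
Result: 91.0795 kg


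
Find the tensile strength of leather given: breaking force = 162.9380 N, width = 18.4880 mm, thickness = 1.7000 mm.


Formula: TS = force / (width * thickness)
Substituting: TS = 162.9380 / (18.4880 * 1.7000)
Result: 5.1842 N/mm^2


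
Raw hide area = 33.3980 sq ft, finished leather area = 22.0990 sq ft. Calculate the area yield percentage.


Formula: Yield = finished / raw * 100
Substituting: Yield = 22.0990 / 33.3980 * 100
Result: 66.1686 %


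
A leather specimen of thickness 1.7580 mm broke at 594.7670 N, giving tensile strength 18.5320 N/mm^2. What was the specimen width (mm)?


Formula: w = F / (TS * t)
Substituting: w = 594.7670 / (18.5320 * 1.7580)
Result: 18.2560 mm


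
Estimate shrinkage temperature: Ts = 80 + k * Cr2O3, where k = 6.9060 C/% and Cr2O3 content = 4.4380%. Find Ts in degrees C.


Formula: Ts = 80 + k * Cr2O3
Substituting: Ts = 80 + 6.9060 * 4.4380
Result: 110.6488 C


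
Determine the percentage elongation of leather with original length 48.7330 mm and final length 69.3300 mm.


Formula: Elongation = (Lf - L0) / L0 * 100
Substituting: Elongation = (69.3300 - 48.7330) / 48.7330 * 100
Result: 42.2650 %


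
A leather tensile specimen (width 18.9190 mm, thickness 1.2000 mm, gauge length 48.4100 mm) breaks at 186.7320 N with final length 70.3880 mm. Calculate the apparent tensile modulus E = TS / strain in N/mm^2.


TS = F / (w * t) = 186.7320 / (18.9190 * 1.2000) = 8.2251 N/mm^2
strain = (Lf - L0) / L0 = (70.3880 - 48.4100) / 48.4100 = 0.4540
E = TS / strain = 8.2251 / 0.4540 = 18.1170 N/mm^2


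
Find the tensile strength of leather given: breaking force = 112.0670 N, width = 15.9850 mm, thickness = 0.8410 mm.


Formula: TS = force / (width * thickness)
Substituting: TS = 112.0670 / (15.9850 * 0.8410)
Result: 8.3362 N/mm^2


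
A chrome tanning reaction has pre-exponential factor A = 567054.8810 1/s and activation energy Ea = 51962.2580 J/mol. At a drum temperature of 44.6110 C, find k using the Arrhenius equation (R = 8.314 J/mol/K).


T_K = T_C + 273.15 = 44.6110 + 273.15 = 317.7610 K
exponent = -Ea / (R * T_K) = -51962.2580 / (8.314 * 317.7610) = -19.6688
k = A * exp(exponent) = 567054.8810 * exp(-19.6688) = 0.00162773 1/s


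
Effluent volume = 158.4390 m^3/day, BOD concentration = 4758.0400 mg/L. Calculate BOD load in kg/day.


Formula: BOD_load = volume * conc / 1000
Substituting: BOD_load = 158.4390 * 4758.0400 / 1000
Result: 753.8591 kg/day


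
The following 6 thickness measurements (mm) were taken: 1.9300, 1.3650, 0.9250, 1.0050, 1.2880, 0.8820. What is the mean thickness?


Formula: Average = sum / n
Substituting: Average = 7.3950 / 6
Result: 1.2325 mm


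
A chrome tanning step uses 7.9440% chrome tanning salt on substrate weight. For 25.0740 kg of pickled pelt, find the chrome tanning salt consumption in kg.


Formula: Chrome = substrate * pct / 100
Substituting: Chrome = 25.0740 * 7.9440 / 100
Result: 1.9919 kg


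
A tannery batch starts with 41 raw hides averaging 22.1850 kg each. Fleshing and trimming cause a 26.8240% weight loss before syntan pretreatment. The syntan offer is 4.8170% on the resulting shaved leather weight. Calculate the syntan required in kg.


Total_raw = N * avg_wt = 41 * 22.1850 = 909.5850 kg
Substrate = Total_raw * (1 - loss/100) = 909.5850 * (1 - 26.8240/100) = 665.5979 kg
Syntan = Substrate * pct / 100 = 665.5979 * 4.8170 / 100 = 32.0619 kg


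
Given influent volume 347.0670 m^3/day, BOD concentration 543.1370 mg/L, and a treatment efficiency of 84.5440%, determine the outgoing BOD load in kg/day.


Load_in = volume * conc / 1000 = 347.0670 * 543.1370 / 1000 = 188.5049 kg/day
Removed = Load_in * eff / 100 = 188.5049 * 84.5440 / 100 = 159.3696 kg/day
Load_out = Load_in - Removed = 188.5049 - 159.3696 = 29.1353 kg/day


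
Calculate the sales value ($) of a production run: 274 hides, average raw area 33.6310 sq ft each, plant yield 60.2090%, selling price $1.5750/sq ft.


Raw_total = N * avg_area = 274 * 33.6310 = 9214.8940 sq ft
Finished = Raw_total * yield / 100 = 9214.8940 * 60.2090 / 100 = 5548.1955 sq ft
Value = Finished * price = 5548.1955 * 1.5750 = 8738.4080 $


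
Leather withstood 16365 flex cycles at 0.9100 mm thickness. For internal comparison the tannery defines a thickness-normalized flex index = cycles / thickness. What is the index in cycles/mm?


Formula: Index = cycles / thickness
Substituting: Index = 16365 / 0.9100
Result: 17983.5165 cycles/mm


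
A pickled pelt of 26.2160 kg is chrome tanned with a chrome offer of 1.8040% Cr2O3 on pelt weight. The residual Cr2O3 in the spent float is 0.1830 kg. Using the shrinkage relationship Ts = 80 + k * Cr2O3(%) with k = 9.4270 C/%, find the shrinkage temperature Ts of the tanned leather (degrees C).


Offered = pelt * offer_pct / 100 = 26.2160 * 1.8040 / 100 = 0.4729 kg
Uptake = offered - residual = 0.4729 - 0.1830 = 0.2899 kg
Cr2O3% on pelt = uptake / pelt * 100 = 0.2899 / 26.2160 * 100 = 1.1060 %
Ts = 80 + k * Cr2O3% = 80 + 9.4270 * 1.1060 = 90.4258 C


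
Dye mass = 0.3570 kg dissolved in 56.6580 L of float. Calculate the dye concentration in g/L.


Formula: Conc = dye_mass(kg) / volume(L) * 1000
Substituting: Conc = 0.3570 / 56.6580 * 1000
Result: 6.3010 g/L


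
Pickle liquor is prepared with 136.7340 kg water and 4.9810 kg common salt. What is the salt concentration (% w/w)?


Formula: Conc = salt / (water + salt) * 100
Substituting: Conc = 4.9810 / (136.7340 + 4.9810) * 100
Result: 3.5148 %


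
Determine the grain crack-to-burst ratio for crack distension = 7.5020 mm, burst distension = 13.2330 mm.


Formula: Ratio = crack / burst
Substituting: Ratio = 7.5020 / 13.2330
Result: 0.5669


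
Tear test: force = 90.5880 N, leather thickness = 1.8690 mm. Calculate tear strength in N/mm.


Formula: Tear strength = force / thickness
Substituting: Tear strength = 90.5880 / 1.8690
Result: 48.4687 N/mm


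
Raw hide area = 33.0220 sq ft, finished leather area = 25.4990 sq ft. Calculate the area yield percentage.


Formula: Yield = finished / raw * 100
Substituting: Yield = 25.4990 / 33.0220 * 100
Result: 77.2182 %


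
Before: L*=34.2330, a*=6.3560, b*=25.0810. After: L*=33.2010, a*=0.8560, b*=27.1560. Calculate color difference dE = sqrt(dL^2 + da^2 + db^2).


dL = -1.0320, da = -5.5000, db = 2.0750
dE = sqrt((-1.0320)^2 + (-5.5000)^2 + 2.0750^2) = 5.9683


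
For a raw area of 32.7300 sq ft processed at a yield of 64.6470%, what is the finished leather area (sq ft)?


Formula: finished = raw * yield / 100
Substituting: finished = 32.7300 * 64.6470 / 100
Result: 21.1590 sq ft


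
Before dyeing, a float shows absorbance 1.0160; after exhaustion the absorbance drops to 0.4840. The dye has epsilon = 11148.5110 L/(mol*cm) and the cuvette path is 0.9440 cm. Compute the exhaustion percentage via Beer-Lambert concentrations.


c_initial = A_i / (epsilon * l) = 1.0160 / (11148.5110 * 0.9440) = 9.6539e-05 mol/L
c_final = A_f / (epsilon * l) = 0.4840 / (11148.5110 * 0.9440) = 4.5989e-05 mol/L
Exhaustion = (c_initial - c_final) / c_initial * 100 = (9.6539e-05 - 4.5989e-05) / 9.6539e-05 * 100 = 52.3622 %


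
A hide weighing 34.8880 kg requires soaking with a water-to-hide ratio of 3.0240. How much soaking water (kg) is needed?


Formula: Water = hide_weight * ratio
Substituting: Water = 34.8880 * 3.0240
Result: 105.5013 kg


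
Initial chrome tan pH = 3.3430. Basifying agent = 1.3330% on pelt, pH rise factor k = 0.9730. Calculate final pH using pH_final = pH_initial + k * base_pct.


Formula: pH_final = pH_initial + k * base_pct
Substituting: pH_final = 3.3430 + 0.9730 * 1.3330
Result: 4.6400


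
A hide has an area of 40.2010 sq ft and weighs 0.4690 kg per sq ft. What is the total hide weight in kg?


Formula: Weight = area * weight_per_sqft
Substituting: Weight = 40.2010 * 0.4690
Result: 18.8543 kg


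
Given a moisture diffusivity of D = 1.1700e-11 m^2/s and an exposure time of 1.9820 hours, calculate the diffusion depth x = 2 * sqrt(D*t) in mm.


t = 1.9820 hr * 3600 = 7135.2000 s
D * t = 1.1700e-11 * 7135.2000 = 8.3482e-08
x = 2 * sqrt(D*t) = 2 * sqrt(8.3482e-08) = 5.7786e-04 m = 0.5779 mm


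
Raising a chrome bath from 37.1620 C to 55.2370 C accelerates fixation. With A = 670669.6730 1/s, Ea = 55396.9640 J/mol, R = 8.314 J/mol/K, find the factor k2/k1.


T1 = 37.1620 + 273.15 = 310.3120 K; T2 = 55.2370 + 273.15 = 328.3870 K
k1 = A * exp(-Ea/(R*T1)) = 670669.6730 * exp(-55396.9640/(8.314*310.3120)) = 3.1713e-04 1/s
k2 = A * exp(-Ea/(R*T2)) = 670669.6730 * exp(-55396.9640/(8.314*328.3870)) = 0.00103398 1/s
k2/k1 = 0.00103398 / 3.1713e-04 = 3.2605


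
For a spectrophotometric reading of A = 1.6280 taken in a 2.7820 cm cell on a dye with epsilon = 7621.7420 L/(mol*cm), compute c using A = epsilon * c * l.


Formula: c = A / (epsilon * l)
Substituting: c = 1.6280 / (7621.7420 * 2.7820)
Result: 7.6779e-05 mol/L


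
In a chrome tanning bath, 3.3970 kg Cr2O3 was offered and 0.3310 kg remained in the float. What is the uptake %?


Formula: Uptake = (offered - residual) / offered * 100
Substituting: Uptake = (3.3970 - 0.3310) / 3.3970 * 100
Result: 90.2561 %


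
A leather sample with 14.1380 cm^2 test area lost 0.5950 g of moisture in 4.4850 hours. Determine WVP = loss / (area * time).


Formula: WVP = loss / (area * time)
Substituting: WVP = 0.5950 / (14.1380 * 4.4850)
Result: 0.00938354 g/(cm^2*hr)


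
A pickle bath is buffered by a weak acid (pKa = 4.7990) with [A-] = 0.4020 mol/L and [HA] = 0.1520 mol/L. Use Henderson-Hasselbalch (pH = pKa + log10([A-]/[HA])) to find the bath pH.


ratio = [A-] / [HA] = 0.4020 / 0.1520 = 2.6447
log10(ratio) = 0.4224
pH = pKa + log10(ratio) = 4.7990 + 0.4224 = 5.2214


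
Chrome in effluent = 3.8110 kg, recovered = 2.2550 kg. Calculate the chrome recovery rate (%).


Formula: Recovery = recovered / input * 100
Substituting: Recovery = 2.2550 / 3.8110 * 100
Result: 59.1708 %


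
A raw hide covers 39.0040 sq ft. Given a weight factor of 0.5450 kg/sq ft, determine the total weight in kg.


Formula: Weight = area * weight_per_sqft
Substituting: Weight = 39.0040 * 0.5450
Result: 21.2572 kg


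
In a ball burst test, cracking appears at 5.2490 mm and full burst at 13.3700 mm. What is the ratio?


Formula: Ratio = crack / burst
Substituting: Ratio = 5.2490 / 13.3700
Result: 0.3926


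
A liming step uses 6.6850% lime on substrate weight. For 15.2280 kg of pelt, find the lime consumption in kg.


Formula: Lime = substrate * pct / 100
Substituting: Lime = 15.2280 * 6.6850 / 100
Result: 1.0180 kg


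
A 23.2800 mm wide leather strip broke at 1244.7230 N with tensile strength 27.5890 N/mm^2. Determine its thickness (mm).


Formula: t = F / (TS * w)
Substituting: t = 1244.7230 / (27.5890 * 23.2800)
Result: 1.9380 mm


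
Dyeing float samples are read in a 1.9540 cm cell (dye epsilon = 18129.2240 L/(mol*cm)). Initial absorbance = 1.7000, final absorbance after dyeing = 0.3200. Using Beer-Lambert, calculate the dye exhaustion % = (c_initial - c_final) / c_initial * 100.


c_initial = A_i / (epsilon * l) = 1.7000 / (18129.2240 * 1.9540) = 4.7989e-05 mol/L
c_final = A_f / (epsilon * l) = 0.3200 / (18129.2240 * 1.9540) = 9.0333e-06 mol/L
Exhaustion = (c_initial - c_final) / c_initial * 100 = (4.7989e-05 - 9.0333e-06) / 4.7989e-05 * 100 = 81.1765 %


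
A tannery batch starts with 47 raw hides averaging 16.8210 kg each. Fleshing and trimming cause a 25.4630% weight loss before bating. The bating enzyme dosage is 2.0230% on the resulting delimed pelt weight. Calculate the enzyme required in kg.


Total_raw = N * avg_wt = 47 * 16.8210 = 790.5870 kg
Substrate = Total_raw * (1 - loss/100) = 790.5870 * (1 - 25.4630/100) = 589.2798 kg
Enzyme = Substrate * pct / 100 = 589.2798 * 2.0230 / 100 = 11.9211 kg


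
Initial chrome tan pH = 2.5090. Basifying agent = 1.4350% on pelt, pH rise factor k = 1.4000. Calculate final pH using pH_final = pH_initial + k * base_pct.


Formula: pH_final = pH_initial + k * base_pct
Substituting: pH_final = 2.5090 + 1.4000 * 1.4350
Result: 4.5180


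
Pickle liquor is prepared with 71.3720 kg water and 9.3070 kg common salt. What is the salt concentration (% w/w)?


Formula: Conc = salt / (water + salt) * 100
Substituting: Conc = 9.3070 / (71.3720 + 9.3070) * 100
Result: 11.5358 %
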